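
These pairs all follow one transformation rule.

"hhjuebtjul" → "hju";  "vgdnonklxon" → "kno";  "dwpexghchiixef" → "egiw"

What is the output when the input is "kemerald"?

What's happening: sort the characters into alphabetical order, then keep one character in every 3, starting at position 3 (positions 3rd, 6th, 9th, ...).
"kemerald" → "adeeklmr" → "el".

el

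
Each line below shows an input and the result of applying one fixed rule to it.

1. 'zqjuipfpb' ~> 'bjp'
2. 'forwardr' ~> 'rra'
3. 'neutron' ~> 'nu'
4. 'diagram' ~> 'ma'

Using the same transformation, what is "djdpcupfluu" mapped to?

udfu

What's happening: take characters alternately from the front and the back (1st, last, 2nd, 2nd-last, ...), then keep one character in every 3, starting at position 2 (positions 2nd, 5th, 8th, ...).
"djdpcupfluu" → "dujudlpfcpu" → "udfu".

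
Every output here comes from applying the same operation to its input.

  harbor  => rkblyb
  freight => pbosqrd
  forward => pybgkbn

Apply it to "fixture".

pshdebo

In each case the input is transformed by: shift every letter 10 places forward in the alphabet (wrapping around).
So "fixture" becomes "pshdebo".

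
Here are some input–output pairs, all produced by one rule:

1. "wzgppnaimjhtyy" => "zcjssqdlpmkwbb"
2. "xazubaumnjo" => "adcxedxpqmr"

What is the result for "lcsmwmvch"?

Each output is the input with this applied: shift every letter 3 places forward in the alphabet (wrapping around).
Applying that to "lcsmwmvch" gives "ofvpzpyfk".

ofvpzpyfk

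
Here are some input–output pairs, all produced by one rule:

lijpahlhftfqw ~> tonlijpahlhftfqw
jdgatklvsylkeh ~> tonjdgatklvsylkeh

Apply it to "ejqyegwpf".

tonejqyegwpf

What's happening: prepend "ton".
For "ejqyegwpf" the result is "tonejqyegwpf".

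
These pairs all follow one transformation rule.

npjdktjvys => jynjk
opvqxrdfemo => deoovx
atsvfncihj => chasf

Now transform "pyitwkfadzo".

In each case the input is transformed by: keep every other character starting from the first (positions 1st, 3rd, 5th, ...), then move the first 3 characters to the end (rotate left by 3).
Starting from "pyitwkfadzo": after the first operation, "piwfdo"; after the second, "fdopiw".

fdopiw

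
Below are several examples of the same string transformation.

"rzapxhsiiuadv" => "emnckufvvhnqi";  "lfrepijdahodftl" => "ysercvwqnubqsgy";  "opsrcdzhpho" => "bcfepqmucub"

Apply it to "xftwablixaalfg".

The transformation: shift every letter 13 places forward in the alphabet (wrapping around) — i.e. ROT13.
So "xftwablixaalfg" becomes "ksgjnoyvknnyst".

ksgjnoyvknnyst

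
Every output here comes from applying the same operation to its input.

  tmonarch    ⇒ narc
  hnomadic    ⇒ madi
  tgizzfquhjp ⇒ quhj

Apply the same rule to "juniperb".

What's happening: delete the last character, then keep only the last 4 characters.
Applying both steps to "juniperb": "juniper", then "iper".

iper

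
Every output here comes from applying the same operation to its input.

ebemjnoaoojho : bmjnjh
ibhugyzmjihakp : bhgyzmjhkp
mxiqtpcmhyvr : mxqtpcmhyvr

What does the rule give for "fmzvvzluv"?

Looking at the pairs, the operation is to remove every vowel.
For "fmzvvzluv" the result is "fmzvvzlv".

fmzvvzlv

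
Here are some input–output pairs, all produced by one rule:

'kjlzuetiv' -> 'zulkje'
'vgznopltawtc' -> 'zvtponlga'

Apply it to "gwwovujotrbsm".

The rule is to delete the last 3 characters, then sort the characters into reverse alphabetical order.
"gwwovujotrbsm" → "wwvutroojg".

wwvutroojg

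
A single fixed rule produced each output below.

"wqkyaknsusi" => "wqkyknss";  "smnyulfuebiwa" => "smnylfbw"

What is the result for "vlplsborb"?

The rule is to remove every vowel.
For "vlplsborb" the result is "vlplsbrb".

vlplsbrb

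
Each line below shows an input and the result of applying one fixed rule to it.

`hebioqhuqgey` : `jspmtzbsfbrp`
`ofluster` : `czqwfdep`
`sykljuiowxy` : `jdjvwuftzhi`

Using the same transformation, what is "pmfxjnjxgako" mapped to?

zaxqiuyuirlv

Each output is the input with this applied: move the last character to the front, then shift every letter 11 places forward in the alphabet (wrapping around).
Starting from "pmfxjnjxgako": after the first operation, "opmfxjnjxgak"; after the second, "zaxqiuyuirlv".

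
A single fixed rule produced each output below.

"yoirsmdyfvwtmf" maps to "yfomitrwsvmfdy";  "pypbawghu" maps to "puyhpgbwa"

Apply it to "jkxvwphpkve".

The transformation: take characters alternately from the front and the back (1st, last, 2nd, 2nd-last, ...).
For "jkxvwphpkve" the result is "jekvxkvpwhp".

jekvxkvpwhp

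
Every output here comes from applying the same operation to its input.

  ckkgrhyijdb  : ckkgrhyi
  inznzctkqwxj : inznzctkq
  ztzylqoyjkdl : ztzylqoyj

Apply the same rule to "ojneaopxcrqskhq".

The pattern: delete the last 3 characters.
So "ojneaopxcrqskhq" becomes "ojneaopxcrqs".

ojneaopxcrqs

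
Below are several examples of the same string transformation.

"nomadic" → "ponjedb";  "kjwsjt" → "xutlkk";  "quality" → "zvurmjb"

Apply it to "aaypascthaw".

zxutqidbbbb

The rule is to sort the characters into reverse alphabetical order, then shift every letter 1 place forward in the alphabet (wrapping around).
"aaypascthaw" → "ywtsphcaaaa" → "zxutqidbbbb".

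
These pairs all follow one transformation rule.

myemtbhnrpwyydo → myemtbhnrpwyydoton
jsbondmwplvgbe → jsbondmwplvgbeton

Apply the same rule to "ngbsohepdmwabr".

In each case the input is transformed by: append "ton".
Applying that to "ngbsohepdmwabr" gives "ngbsohepdmwabrton".

ngbsohepdmwabrton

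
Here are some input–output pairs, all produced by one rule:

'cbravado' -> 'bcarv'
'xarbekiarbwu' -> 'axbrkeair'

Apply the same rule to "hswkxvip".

shkwx

The rule is to delete the last 3 characters, then swap each adjacent pair of characters (1↔2, 3↔4, ...).
For "hswkxvip", step one produces "hswkx"; step two turns that into "shkwx".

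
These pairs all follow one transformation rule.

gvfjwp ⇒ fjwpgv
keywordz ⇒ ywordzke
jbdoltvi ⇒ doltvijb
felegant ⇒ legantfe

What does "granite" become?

anitegr

Looking at the pairs, the operation is to move the first 2 characters to the end (rotate left by 2).
So "granite" becomes "anitegr".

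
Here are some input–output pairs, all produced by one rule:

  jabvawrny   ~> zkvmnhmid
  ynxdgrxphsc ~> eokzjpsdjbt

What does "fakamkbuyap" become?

mbrmwmywngk

Each output is the input with this applied: move the last 2 characters to the front (rotate right by 2), then shift every letter 12 places forward in the alphabet (wrapping around).
Doing the same to "fakamkbuyap": "mbrmwmywngk".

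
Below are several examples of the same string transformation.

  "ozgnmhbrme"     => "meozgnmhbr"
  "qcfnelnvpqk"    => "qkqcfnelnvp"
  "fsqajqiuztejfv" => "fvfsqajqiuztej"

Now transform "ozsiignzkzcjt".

jtozsiignzkzc

Each output is the input with this applied: move the last 2 characters to the front (rotate right by 2).
Doing the same to "ozsiignzkzcjt": "jtozsiignzkzc".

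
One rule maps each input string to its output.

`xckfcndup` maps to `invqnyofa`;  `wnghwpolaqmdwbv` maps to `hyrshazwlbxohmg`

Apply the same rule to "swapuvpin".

dhlafgaty

The rule is to shift every letter 11 places forward in the alphabet (wrapping around).
For "swapuvpin" the result is "dhlafgaty".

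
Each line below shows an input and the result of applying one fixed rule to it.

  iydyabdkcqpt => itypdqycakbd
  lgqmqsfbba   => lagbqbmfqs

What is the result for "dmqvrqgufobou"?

The transformation: take characters alternately from the front and the back (1st, last, 2nd, 2nd-last, ...).
Doing the same to "dmqvrqgufobou": "dumoqbvorfqug".

dumoqbvorfqug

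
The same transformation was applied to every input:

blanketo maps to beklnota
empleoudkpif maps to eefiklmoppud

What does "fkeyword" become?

Looking at the pairs, the operation is to sort the characters into alphabetical order, then move the first character to the end.
Working it through for "fkeyword": intermediate "defkorwy", final "efkorwyd".

efkorwyd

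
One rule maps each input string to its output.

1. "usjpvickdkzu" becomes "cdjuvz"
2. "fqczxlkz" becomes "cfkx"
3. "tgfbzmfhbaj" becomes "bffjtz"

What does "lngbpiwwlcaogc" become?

aggllpw

What's happening: keep every other character starting from the first (positions 1st, 3rd, 5th, ...), then sort the characters into alphabetical order.
Working it through for "lngbpiwwlcaogc": intermediate "lgpwlag", final "aggllpw".
(Check on "fqczxlkz": → "fcxk" → "cfkx" ✓)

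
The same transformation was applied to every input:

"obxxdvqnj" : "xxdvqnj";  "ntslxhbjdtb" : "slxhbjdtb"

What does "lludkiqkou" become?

udkiqkou

What's happening: delete the first 2 characters.
"lludkiqkou" → "udkiqkou".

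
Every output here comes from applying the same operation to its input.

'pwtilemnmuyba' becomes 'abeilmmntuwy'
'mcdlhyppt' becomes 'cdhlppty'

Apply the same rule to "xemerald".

adeelmr

The transformation: delete the first character, then sort the characters into alphabetical order.
"xemerald" → "emerald" → "adeelmr".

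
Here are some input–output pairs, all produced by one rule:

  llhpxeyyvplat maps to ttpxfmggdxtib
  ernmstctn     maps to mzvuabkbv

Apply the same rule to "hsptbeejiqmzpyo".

paxbjmmrqyuhxgw

The transformation: shift every letter 8 places forward in the alphabet (wrapping around).
For "hsptbeejiqmzpyo" the result is "paxbjmmrqyuhxgw".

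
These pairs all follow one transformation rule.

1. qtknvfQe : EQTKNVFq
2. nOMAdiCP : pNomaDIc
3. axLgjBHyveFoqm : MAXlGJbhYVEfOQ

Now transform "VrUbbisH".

hvRuBBIS

Each output is the input with this applied: move the last character to the front, then flip the case of every letter.
For "VrUbbisH", step one produces "HVrUbbis"; step two turns that into "hvRuBBIS".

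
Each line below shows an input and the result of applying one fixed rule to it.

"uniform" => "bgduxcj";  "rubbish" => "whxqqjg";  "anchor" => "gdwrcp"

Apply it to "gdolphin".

In each case the input is transformed by: shift every letter 11 places backward in the alphabet (wrapping around), then reverse the string.
Working it through for "gdolphin": intermediate "vsdaewxc", final "cxweadsv".
(Check on "rubbish": → "gjqqxhw" → "whxqqjg" ✓)

cxweadsv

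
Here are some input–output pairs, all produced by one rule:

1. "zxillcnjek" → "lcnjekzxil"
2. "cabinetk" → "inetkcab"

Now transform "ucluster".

The rule is to move the last character to the front, then swap the front and back halves of the string.
"ucluster" → "usterucl".

usterucl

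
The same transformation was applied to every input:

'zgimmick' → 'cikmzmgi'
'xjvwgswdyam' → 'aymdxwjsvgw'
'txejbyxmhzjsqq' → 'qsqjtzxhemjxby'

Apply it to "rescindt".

Looking at the pairs, the operation is to move the last 2 characters to the front (rotate right by 2), then take characters alternately from the front and the back (1st, last, 2nd, 2nd-last, ...).
"rescindt" → "dtrescin" → "dntirces".
(Check on "xjvwgswdyam": → "amxjvwgswdy" → "aymdxwjsvgw" ✓)

dntirces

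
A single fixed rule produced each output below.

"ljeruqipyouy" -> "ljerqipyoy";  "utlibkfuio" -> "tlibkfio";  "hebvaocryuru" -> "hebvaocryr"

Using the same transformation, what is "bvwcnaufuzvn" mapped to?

bvwcnafzvn

The pattern: remove every "u".
"bvwcnaufuzvn" → "bvwcnafzvn".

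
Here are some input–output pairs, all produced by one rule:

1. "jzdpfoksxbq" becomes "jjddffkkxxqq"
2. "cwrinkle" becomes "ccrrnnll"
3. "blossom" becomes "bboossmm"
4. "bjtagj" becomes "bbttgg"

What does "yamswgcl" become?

yymmwwcc

The transformation: keep every other character starting from the first (positions 1st, 3rd, 5th, ...), then double every character.
For "yamswgcl" the result is "yymmwwcc".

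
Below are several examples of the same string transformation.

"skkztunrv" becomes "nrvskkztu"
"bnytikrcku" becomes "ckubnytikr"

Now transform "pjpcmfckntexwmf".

wmfpjpcmfckntex

The pattern: move the last 3 characters to the front (rotate right by 3).
On "pjpcmfckntexwmf" that produces "wmfpjpcmfckntex".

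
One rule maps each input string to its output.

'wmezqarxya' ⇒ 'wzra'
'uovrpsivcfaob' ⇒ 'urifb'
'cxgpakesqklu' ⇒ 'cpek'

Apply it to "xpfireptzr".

xipr

What's happening: keep one character in every 3, starting at position 1 (positions 1st, 4th, 7th, ...).
So "xpfireptzr" becomes "xipr".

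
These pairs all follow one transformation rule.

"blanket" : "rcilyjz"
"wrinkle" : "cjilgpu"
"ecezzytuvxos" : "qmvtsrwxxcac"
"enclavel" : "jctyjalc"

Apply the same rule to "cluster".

The pattern: shift every letter 2 places backward in the alphabet (wrapping around), then reverse the string.
Starting from "cluster": after the first operation, "ajsqrcp"; after the second, "pcrqsja".

pcrqsja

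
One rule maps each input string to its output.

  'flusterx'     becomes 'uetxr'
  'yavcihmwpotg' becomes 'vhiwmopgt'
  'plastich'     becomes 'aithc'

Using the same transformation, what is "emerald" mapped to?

The rule is to swap each adjacent pair of characters (1↔2, 3↔4, ...), then delete the first 3 characters.
"emerald" → "merelad" → "elad".

elad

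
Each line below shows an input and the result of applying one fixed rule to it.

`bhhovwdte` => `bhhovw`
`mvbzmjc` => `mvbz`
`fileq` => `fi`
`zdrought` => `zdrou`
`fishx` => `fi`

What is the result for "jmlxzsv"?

jmlx

Rule — delete the last 3 characters.
On "jmlxzsv" that produces "jmlx".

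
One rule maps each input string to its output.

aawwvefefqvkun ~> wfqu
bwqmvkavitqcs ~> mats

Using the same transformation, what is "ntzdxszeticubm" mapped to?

Looking at the pairs, the operation is to delete the first 3 characters, then keep one character in every 3, starting at position 1 (positions 1st, 4th, 7th, ...).
Applying both steps to "ntzdxszeticubm": "dxszeticubm", then "dzib".

dzib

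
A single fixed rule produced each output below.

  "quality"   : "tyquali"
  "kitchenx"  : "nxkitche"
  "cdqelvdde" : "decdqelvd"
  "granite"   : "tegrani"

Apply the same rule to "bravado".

The rule is to move the last 2 characters to the front (rotate right by 2).
Applying that to "bravado" gives "dobrava".

dobrava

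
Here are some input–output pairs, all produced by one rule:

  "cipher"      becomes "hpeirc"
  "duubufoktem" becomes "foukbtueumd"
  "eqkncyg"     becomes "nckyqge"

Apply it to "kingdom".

Rule — take characters alternately from the front and the back (1st, last, 2nd, 2nd-last, ...), then reverse the string.
On "kingdom": the first step gives "kmiondg", and the second then gives "gdnoimk".

gdnoimk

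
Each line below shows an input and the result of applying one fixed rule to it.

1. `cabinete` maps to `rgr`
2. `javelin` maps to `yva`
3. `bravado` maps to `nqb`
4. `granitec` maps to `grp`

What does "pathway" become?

The transformation: shift every letter 13 places forward in the alphabet (wrapping around) — i.e. ROT13, then keep only the last 3 characters.
Applying both steps to "pathway": "cngujnl", then "jnl".
(Check on "javelin": → "wniryva" → "yva" ✓)

jnl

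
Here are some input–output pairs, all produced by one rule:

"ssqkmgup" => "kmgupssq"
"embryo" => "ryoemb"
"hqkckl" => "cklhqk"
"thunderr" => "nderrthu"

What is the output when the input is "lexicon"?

Rule — move the first 3 characters to the end (rotate left by 3).
On "lexicon" that produces "iconlex".

iconlex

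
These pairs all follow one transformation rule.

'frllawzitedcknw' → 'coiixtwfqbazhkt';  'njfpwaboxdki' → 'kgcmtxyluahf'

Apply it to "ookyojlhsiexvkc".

llhvlgiepfbushz

The pattern: shift every letter 3 places backward in the alphabet (wrapping around).
Applying that to "ookyojlhsiexvkc" gives "llhvlgiepfbushz".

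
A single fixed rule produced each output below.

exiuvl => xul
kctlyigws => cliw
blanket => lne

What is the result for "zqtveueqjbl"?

qvuqb

Rule — keep every other character starting from the second (positions 2nd, 4th, 6th, ...).
"zqtveueqjbl" → "qvuqb".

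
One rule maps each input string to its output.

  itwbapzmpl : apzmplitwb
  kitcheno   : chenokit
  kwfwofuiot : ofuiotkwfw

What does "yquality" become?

The pattern: swap the front and back halves of the string, then move the last character to the front.
Starting from "yquality": after the first operation, "lityyqua"; after the second, "alityyqu".

alityyqu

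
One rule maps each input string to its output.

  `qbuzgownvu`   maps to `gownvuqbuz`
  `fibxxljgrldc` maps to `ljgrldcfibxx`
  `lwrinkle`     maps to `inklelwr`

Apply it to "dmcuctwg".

uctwgdmc

Rule — move the last character to the front, then swap the front and back halves of the string.
Starting from "dmcuctwg": after the first operation, "gdmcuctw"; after the second, "uctwgdmc".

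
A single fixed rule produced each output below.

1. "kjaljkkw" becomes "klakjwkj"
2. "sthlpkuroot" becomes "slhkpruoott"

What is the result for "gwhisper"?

The transformation: swap each adjacent pair of characters (1↔2, 3↔4, ...), then move the first character to the end.
Working it through for "gwhisper": intermediate "wgihpsre", final "gihpsrew".

gihpsrew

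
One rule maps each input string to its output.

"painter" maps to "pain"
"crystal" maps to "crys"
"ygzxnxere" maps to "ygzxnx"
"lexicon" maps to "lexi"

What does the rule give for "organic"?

The pattern: delete the last 3 characters.
So "organic" becomes "orga".

orga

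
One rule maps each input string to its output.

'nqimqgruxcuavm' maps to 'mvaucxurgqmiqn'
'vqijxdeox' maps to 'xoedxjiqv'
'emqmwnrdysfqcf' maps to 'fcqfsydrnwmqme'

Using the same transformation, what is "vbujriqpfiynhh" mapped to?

hhnyifpqirjubv

Looking at the pairs, the operation is to reverse the string.
Applying that to "vbujriqpfiynhh" gives "hhnyifpqirjubv".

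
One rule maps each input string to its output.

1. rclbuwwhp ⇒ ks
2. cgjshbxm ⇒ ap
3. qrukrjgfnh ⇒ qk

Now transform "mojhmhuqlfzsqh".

The pattern: shift every letter 3 places forward in the alphabet (wrapping around), then keep only the last 2 characters.
Working it through for "mojhmhuqlfzsqh": intermediate "prmkpkxtoicvtk", final "tk".
(Check on "cgjshbxm": → "fjmvkeap" → "ap" ✓)

tk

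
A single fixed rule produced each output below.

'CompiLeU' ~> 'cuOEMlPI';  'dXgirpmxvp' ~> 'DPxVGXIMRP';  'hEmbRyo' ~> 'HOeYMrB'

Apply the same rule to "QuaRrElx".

qXULAerR

Rule — take characters alternately from the front and the back (1st, last, 2nd, 2nd-last, ...), then flip the case of every letter.
On "QuaRrElx" that produces "qXULAerR".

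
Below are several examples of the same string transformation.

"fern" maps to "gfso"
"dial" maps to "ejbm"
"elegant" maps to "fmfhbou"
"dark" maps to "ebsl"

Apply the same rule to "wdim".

The pattern: shift every letter 1 place forward in the alphabet (wrapping around).
Doing the same to "wdim": "xejn".

xejn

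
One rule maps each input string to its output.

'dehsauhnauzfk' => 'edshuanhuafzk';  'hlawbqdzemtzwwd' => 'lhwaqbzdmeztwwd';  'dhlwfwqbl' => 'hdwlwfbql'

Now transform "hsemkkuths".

What's happening: swap each adjacent pair of characters (1↔2, 3↔4, ...).
"hsemkkuths" → "shmekktush".

shmekktush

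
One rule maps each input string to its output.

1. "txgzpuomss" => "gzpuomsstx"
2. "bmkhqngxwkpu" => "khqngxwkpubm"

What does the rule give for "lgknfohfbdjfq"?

Looking at the pairs, the operation is to move the first 2 characters to the end (rotate left by 2).
Doing the same to "lgknfohfbdjfq": "knfohfbdjfqlg".

knfohfbdjfqlg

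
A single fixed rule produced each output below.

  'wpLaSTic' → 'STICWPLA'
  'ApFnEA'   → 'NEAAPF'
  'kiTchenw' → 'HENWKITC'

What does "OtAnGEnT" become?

What's happening: swap the front and back halves of the string, then convert every letter to uppercase.
Applying that to "OtAnGEnT" gives "GENTOTAN".

GENTOTAN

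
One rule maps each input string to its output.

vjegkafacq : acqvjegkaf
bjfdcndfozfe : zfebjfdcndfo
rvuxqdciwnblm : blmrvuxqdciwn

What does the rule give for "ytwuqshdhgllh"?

llhytwuqshdhg

Looking at the pairs, the operation is to move the last 3 characters to the front (rotate right by 3).
So "ytwuqshdhgllh" becomes "llhytwuqshdhg".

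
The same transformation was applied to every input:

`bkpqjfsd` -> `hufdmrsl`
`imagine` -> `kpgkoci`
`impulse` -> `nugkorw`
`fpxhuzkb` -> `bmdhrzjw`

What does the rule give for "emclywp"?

ayrgoen

In each case the input is transformed by: move the last 3 characters to the front (rotate right by 3), then shift every letter 2 places forward in the alphabet (wrapping around).
"emclywp" → "ywpemcl" → "ayrgoen".
(Check on "imagine": → "ineimag" → "kpgkoci" ✓)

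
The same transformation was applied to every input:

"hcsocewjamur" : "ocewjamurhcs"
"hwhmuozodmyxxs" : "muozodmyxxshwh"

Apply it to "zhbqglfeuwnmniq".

Looking at the pairs, the operation is to move the first 3 characters to the end (rotate left by 3).
"zhbqglfeuwnmniq" → "qglfeuwnmniqzhb".

qglfeuwnmniqzhb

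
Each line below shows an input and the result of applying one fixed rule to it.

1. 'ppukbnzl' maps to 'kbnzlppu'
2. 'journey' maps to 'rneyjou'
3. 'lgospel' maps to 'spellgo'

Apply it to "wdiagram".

agramwdi

The pattern: move the first 3 characters to the end (rotate left by 3).
"wdiagram" → "agramwdi".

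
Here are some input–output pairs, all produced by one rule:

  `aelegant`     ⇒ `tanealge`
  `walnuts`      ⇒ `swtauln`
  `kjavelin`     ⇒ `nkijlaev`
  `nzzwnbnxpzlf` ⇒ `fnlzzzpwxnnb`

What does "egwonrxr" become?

rexgrwno

Each output is the input with this applied: reverse the string, then take characters alternately from the front and the back (1st, last, 2nd, 2nd-last, ...).
Doing the same to "egwonrxr": "rexgrwno".
(Check on "aelegant": → "tnagelea" → "tanealge" ✓)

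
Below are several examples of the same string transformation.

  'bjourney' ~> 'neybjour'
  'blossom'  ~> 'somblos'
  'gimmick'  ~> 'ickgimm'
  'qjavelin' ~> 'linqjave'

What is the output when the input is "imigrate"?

The transformation: move the last 3 characters to the front (rotate right by 3).
Doing the same to "imigrate": "ateimigr".

ateimigr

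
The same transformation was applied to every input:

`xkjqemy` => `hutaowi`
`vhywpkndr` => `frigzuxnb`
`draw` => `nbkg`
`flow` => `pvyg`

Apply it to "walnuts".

gkvxedc

The rule is to shift every letter 10 places forward in the alphabet (wrapping around).
For "walnuts" the result is "gkvxedc".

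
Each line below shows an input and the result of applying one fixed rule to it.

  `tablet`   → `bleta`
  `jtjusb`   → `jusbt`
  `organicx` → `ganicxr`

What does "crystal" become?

ystalr

In each case the input is transformed by: delete the first character, then move the first character to the end.
For "crystal", step one produces "rystal"; step two turns that into "ystalr".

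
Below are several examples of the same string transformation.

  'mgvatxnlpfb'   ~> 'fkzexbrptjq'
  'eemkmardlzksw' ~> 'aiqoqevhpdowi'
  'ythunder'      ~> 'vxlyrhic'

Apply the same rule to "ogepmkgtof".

The rule is to shift every letter 4 places forward in the alphabet (wrapping around), then swap the first and last characters.
For "ogepmkgtof" the result is "jkitqokxss".
(Check on "eemkmardlzksw": → "iiqoqevhpdowa" → "aiqoqevhpdowi" ✓)

jkitqokxss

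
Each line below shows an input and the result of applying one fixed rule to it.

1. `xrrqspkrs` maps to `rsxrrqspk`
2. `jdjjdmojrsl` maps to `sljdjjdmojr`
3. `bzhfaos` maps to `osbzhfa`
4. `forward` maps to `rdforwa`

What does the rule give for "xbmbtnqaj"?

The pattern: move the last 2 characters to the front (rotate right by 2).
Applying that to "xbmbtnqaj" gives "ajxbmbtnq".

ajxbmbtnq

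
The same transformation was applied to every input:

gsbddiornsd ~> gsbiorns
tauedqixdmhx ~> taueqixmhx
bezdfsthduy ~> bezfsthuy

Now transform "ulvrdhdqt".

Each output is the input with this applied: remove every "d".
On "ulvrdhdqt" that produces "ulvrhqt".

ulvrhqt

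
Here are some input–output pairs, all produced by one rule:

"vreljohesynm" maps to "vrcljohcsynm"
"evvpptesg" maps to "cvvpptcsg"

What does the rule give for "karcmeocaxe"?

The transformation: replace every "e" with "c".
So "karcmeocaxe" becomes "karcmcocaxc".

karcmcocaxc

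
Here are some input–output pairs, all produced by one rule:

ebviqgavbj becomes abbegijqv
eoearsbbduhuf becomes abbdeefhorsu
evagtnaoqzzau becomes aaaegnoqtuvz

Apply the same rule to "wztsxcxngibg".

bcgginstwxx

The transformation: sort the characters into alphabetical order, then delete the last character.
For "wztsxcxngibg" the result is "bcgginstwxx".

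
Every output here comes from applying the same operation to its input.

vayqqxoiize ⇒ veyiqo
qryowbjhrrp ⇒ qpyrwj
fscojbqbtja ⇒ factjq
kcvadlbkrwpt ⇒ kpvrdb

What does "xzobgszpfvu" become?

The rule is to keep every other character starting from the first (positions 1st, 3rd, 5th, ...), then take characters alternately from the front and the back (1st, last, 2nd, 2nd-last, ...).
Starting from "xzobgszpfvu": after the first operation, "xogzfu"; after the second, "xuofgz".

xuofgz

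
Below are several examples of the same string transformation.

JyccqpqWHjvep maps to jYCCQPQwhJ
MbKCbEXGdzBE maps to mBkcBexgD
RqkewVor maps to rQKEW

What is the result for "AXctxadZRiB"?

Rule — flip the case of every letter, then delete the last 3 characters.
For "AXctxadZRiB" the result is "axCTXADz".

axCTXADz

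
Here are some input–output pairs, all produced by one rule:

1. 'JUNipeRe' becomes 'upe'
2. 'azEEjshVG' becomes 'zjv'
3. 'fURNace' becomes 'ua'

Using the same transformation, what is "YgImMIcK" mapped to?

In each case the input is transformed by: keep one character in every 3, starting at position 2 (positions 2nd, 5th, 8th, ...), then convert every letter to lowercase.
"YgImMIcK" → "gmk".

gmk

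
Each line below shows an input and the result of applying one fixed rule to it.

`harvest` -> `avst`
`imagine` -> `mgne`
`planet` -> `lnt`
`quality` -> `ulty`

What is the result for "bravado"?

rvdo

Looking at the pairs, the operation is to swap each adjacent pair of characters (1↔2, 3↔4, ...), then keep every other character starting from the first (positions 1st, 3rd, 5th, ...).
"bravado" → "rbvadao" → "rvdo".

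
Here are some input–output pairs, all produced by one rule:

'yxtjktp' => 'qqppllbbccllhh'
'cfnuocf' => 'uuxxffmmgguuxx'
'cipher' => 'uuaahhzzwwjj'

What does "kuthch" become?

What's happening: shift every letter 8 places backward in the alphabet (wrapping around), then double every character.
For "kuthch", step one produces "cmlzuz"; step two turns that into "ccmmllzzuuzz".

ccmmllzzuuzz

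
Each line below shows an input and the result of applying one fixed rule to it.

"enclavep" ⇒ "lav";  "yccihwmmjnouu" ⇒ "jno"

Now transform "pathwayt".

In each case the input is transformed by: move the last 2 characters to the front (rotate right by 2), then keep only the last 3 characters.
Applying both steps to "pathwayt": "ytpathwa", then "hwa".
(Check on "enclavep": → "epenclav" → "lav" ✓)

hwa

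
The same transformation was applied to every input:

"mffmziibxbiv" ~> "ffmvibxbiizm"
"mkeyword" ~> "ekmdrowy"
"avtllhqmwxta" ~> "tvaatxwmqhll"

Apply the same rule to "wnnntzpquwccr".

nnwrccwuqpztn

The rule is to move the first 3 characters to the end (rotate left by 3), then reverse the string.
Starting from "wnnntzpquwccr": after the first operation, "ntzpquwccrwnn"; after the second, "nnwrccwuqpztn".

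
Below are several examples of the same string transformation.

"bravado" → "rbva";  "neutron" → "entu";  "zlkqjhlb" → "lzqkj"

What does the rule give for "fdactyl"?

dfca

Each output is the input with this applied: delete the last 3 characters, then swap each adjacent pair of characters (1↔2, 3↔4, ...).
Working it through for "fdactyl": intermediate "fdac", final "dfca".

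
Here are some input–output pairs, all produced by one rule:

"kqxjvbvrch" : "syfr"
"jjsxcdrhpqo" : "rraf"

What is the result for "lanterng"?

The rule is to shift every letter 8 places forward in the alphabet (wrapping around), then keep only the first 4 characters.
Applying both steps to "lanterng": "tivbmzvo", then "tivb".
(Check on "jjsxcdrhpqo": → "rrafklzpxyw" → "rraf" ✓)

tivb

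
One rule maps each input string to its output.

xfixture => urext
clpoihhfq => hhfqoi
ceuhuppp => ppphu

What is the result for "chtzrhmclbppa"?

The transformation: delete the first 3 characters, then move the first 2 characters to the end (rotate left by 2).
"chtzrhmclbppa" → "zrhmclbppa" → "hmclbppazr".

hmclbppazr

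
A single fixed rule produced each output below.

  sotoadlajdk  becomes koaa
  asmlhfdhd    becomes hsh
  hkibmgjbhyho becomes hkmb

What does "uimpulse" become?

The transformation: keep one character in every 3, starting at position 2 (positions 2nd, 5th, 8th, ...), then move the last character to the front.
Starting from "uimpulse": after the first operation, "iue"; after the second, "eiu".

eiu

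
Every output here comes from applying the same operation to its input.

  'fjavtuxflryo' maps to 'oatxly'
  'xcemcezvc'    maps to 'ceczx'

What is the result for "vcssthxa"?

astx

Rule — swap the first and last characters, then keep every other character starting from the first (positions 1st, 3rd, 5th, ...).
Doing the same to "vcssthxa": "astx".
(Check on "xcemcezvc": → "ccemcezvx" → "ceczx" ✓)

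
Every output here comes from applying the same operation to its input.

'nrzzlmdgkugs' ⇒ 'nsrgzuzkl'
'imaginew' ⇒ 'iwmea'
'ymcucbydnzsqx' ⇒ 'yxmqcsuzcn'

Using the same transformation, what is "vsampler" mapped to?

vrsea

What's happening: take characters alternately from the front and the back (1st, last, 2nd, 2nd-last, ...), then delete the last 3 characters.
"vsampler" → "vrsealmp" → "vrsea".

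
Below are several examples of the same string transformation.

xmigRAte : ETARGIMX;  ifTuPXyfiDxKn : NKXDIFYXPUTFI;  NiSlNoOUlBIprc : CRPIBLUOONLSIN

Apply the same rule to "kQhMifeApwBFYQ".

Looking at the pairs, the operation is to reverse the string, then convert every letter to uppercase.
Applying both steps to "kQhMifeApwBFYQ": "QYFBwpAefiMhQk", then "QYFBWPAEFIMHQK".
(Check on "xmigRAte": → "etARgimx" → "ETARGIMX" ✓)

QYFBWPAEFIMHQK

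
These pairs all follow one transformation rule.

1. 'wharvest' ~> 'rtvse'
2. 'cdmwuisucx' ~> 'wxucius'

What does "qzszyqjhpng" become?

The pattern: delete the first 3 characters, then take characters alternately from the front and the back (1st, last, 2nd, 2nd-last, ...).
On "qzszyqjhpng": the first step gives "zyqjhpng", and the second then gives "zgynqpjh".

zgynqpjh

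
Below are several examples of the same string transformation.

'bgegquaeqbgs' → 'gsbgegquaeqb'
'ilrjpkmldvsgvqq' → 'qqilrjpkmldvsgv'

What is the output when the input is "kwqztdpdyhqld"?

In each case the input is transformed by: move the last 2 characters to the front (rotate right by 2).
Doing the same to "kwqztdpdyhqld": "ldkwqztdpdyhq".

ldkwqztdpdyhq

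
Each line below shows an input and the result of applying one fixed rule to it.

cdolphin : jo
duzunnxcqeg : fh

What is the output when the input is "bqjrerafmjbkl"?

lm

Each output is the input with this applied: shift every letter 1 place forward in the alphabet (wrapping around), then keep only the last 2 characters.
"bqjrerafmjbkl" → "crksfsbgnkclm" → "lm".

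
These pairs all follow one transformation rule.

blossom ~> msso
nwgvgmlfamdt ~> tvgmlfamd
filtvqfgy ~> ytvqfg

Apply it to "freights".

Each output is the input with this applied: delete the first 3 characters, then move the last character to the front.
Doing the same to "freights": "sight".

sight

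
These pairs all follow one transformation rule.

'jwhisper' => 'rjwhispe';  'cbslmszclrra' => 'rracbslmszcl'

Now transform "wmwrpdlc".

The transformation: move the first 3 characters to the end (rotate left by 3), then swap the front and back halves of the string.
Starting from "wmwrpdlc": after the first operation, "rpdlcwmw"; after the second, "cwmwrpdl".

cwmwrpdl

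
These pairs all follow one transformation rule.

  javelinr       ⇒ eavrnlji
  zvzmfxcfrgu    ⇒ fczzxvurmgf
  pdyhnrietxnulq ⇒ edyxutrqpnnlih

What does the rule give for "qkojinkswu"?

In each case the input is transformed by: sort the characters into reverse alphabetical order, then move the last 2 characters to the front (rotate right by 2).
For "qkojinkswu", step one produces "wusqonkkji"; step two turns that into "jiwusqonkk".

jiwusqonkk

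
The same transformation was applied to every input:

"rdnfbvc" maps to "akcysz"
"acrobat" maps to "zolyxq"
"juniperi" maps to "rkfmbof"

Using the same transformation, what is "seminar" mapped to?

bjfkxo

The transformation: delete the first character, then shift every letter 3 places backward in the alphabet (wrapping around).
On "seminar": the first step gives "eminar", and the second then gives "bjfkxo".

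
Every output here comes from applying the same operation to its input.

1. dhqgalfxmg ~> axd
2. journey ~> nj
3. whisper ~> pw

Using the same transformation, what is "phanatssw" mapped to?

Looking at the pairs, the operation is to move the first 2 characters to the end (rotate left by 2), then keep one character in every 3, starting at position 3 (positions 3rd, 6th, 9th, ...).
Starting from "phanatssw": after the first operation, "anatsswph"; after the second, "ash".

ash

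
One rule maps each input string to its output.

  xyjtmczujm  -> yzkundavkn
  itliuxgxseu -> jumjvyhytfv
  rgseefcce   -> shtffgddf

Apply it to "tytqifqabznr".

The transformation: shift every letter 1 place forward in the alphabet (wrapping around).
So "tytqifqabznr" becomes "uzurjgrbcaos".

uzurjgrbcaos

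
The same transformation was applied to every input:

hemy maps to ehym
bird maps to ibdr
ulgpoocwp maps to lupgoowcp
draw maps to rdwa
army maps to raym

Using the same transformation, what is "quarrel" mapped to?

uqraerl

Looking at the pairs, the operation is to swap each adjacent pair of characters (1↔2, 3↔4, ...).
So "quarrel" becomes "uqraerl".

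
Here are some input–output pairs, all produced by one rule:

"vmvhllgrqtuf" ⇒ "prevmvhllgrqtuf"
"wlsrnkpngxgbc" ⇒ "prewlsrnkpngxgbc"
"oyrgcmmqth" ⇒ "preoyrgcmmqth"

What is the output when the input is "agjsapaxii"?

preagjsapaxii

In each case the input is transformed by: prepend "pre".
Applying that to "agjsapaxii" gives "preagjsapaxii".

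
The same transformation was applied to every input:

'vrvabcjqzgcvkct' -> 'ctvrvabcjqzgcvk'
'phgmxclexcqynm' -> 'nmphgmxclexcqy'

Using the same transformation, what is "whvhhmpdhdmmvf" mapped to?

Rule — move the last 2 characters to the front (rotate right by 2).
For "whvhhmpdhdmmvf" the result is "vfwhvhhmpdhdmm".

vfwhvhhmpdhdmm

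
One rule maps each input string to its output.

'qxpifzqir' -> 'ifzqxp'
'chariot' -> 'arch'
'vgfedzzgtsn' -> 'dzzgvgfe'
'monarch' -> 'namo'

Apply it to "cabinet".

bica

Looking at the pairs, the operation is to delete the last 3 characters, then swap the front and back halves of the string.
On "cabinet": the first step gives "cabi", and the second then gives "bica".
(Check on "qxpifzqir": → "qxpifz" → "ifzqxp" ✓)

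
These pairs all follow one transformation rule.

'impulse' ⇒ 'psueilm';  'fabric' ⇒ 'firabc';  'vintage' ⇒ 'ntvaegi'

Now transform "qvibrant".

rtvabinq

The rule is to sort the characters into alphabetical order, then move the last 3 characters to the front (rotate right by 3).
So "qvibrant" becomes "rtvabinq".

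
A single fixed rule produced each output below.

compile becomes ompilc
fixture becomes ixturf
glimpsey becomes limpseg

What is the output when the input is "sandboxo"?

Rule — delete the last character, then move the first character to the end.
For "sandboxo", step one produces "sandbox"; step two turns that into "andboxs".

andboxs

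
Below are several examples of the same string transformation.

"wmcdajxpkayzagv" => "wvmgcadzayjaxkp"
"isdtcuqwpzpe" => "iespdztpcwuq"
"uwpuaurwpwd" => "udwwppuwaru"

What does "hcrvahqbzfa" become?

Rule — take characters alternately from the front and the back (1st, last, 2nd, 2nd-last, ...).
Applying that to "hcrvahqbzfa" gives "hacfrzvbaqh".

hacfrzvbaqh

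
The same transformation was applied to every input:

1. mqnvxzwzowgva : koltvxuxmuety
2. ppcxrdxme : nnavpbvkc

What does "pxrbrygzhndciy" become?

Each output is the input with this applied: shift every letter 2 places backward in the alphabet (wrapping around).
Applying that to "pxrbrygzhndciy" gives "nvpzpwexflbagw".

nvpzpwexflbagw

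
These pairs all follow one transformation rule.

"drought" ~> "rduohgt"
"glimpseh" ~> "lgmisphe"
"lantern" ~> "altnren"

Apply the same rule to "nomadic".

onamidc

The pattern: swap each adjacent pair of characters (1↔2, 3↔4, ...).
For "nomadic" the result is "onamidc".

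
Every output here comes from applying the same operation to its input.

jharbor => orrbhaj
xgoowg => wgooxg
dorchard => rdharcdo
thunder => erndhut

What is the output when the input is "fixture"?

retuixf

The transformation: reverse the string, then swap each adjacent pair of characters (1↔2, 3↔4, ...).
"fixture" → "erutxif" → "retuixf".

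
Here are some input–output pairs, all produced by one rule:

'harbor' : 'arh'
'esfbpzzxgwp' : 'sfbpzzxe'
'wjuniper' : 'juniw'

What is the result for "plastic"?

The rule is to delete the last 3 characters, then move the first character to the end.
Working it through for "plastic": intermediate "plas", final "lasp".
(Check on "esfbpzzxgwp": → "esfbpzzx" → "sfbpzzxe" ✓)

lasp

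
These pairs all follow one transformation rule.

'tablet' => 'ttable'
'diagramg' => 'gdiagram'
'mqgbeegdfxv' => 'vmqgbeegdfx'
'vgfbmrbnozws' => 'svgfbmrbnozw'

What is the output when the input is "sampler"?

In each case the input is transformed by: move the last character to the front.
So "sampler" becomes "rsample".

rsample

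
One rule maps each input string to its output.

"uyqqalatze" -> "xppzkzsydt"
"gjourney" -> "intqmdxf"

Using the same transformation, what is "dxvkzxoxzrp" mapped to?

wujywnwyqoc

The rule is to shift every letter 1 place backward in the alphabet (wrapping around), then move the first character to the end.
Applying both steps to "dxvkzxoxzrp": "cwujywnwyqo", then "wujywnwyqoc".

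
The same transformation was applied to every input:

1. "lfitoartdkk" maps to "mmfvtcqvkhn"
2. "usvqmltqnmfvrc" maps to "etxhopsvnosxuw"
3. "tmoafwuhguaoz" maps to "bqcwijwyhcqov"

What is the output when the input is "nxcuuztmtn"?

Looking at the pairs, the operation is to reverse the string, then shift every letter 2 places forward in the alphabet (wrapping around).
"nxcuuztmtn" → "ntmtzuucxn" → "pvovbwwezp".

pvovbwwezp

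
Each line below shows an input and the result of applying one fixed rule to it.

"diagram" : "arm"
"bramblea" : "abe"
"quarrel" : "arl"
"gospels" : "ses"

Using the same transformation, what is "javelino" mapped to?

The rule is to keep every other character starting from the first (positions 1st, 3rd, 5th, ...), then delete the first character.
For "javelino", step one produces "jvln"; step two turns that into "vln".

vln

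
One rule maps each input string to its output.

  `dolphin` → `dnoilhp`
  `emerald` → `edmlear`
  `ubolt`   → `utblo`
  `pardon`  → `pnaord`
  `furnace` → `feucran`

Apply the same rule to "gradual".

glraaud

Each output is the input with this applied: take characters alternately from the front and the back (1st, last, 2nd, 2nd-last, ...).
So "gradual" becomes "glraaud".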